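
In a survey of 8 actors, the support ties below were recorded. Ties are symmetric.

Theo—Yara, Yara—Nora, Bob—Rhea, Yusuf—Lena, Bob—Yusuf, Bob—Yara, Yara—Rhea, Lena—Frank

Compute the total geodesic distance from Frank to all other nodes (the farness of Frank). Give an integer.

Distances from Frank: Bob:3, Lena:1, Nora:5, Rhea:4, Theo:5, Yara:4, Yusuf:2.
Sum = 3 + 1 + 5 + 4 + 5 + 4 + 2 = 24.

24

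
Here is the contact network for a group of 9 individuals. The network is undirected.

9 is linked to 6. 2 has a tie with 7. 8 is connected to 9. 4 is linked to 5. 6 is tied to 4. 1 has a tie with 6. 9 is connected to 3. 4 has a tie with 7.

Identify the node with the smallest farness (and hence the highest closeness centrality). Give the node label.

6

Farness (sum of distances to all others) for each node — 1:21, 2:27, 3:24, 4:15, 5:22, 6:14, 7:20, 8:24, 9:17.
The smallest farness is 14, for 6, so 6 has the highest closeness.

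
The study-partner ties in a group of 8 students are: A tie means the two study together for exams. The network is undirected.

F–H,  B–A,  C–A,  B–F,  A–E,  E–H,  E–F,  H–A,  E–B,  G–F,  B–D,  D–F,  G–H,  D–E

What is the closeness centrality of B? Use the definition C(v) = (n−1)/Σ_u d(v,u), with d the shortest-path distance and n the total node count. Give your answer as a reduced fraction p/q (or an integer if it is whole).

7/10

Distances from B: A:1, C:2, D:1, E:1, F:1, G:2, H:2. Sum = 10.
n = 8, so closeness = 7/10.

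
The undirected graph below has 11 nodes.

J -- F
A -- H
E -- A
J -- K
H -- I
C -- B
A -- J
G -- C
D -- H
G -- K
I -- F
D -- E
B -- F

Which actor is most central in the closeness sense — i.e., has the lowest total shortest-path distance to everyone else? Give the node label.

J

Farness (sum of distances to all others) for each node — A:21, B:25, C:30, D:30, E:28, F:20, G:29, H:23, I:23, J:19, K:24.
The smallest farness is 19, for J, so J has the highest closeness.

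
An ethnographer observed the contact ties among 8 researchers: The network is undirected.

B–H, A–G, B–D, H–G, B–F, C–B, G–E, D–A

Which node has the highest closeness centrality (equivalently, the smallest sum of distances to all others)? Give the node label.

B

Farness (sum of distances to all others) for each node — A:14, B:11, C:17, D:13, E:19, F:17, G:13, H:12.
The smallest farness is 11, for B, so B has the highest closeness.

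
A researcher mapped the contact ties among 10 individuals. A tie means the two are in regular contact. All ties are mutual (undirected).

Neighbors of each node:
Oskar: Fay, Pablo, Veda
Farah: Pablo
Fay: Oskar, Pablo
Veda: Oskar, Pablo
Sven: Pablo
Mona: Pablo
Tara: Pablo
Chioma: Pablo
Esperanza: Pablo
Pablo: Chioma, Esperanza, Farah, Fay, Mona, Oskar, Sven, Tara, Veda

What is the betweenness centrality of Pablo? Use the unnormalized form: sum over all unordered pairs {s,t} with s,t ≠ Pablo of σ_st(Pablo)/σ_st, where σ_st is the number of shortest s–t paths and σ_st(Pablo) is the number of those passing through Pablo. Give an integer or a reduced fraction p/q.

Pairs whose geodesics pass through Pablo — Oskar–Tara: 1; Oskar–Chioma: 1; Oskar–Farah: 1; Oskar–Sven: 1; Oskar–Mona: 1; Oskar–Esperanza: 1; Tara–Chioma: 1; Tara–Farah: 1; Tara–Sven: 1; Tara–Fay: 1; Tara–Veda: 1; Tara–Mona: 1; Tara–Esperanza: 1; Chioma–Farah: 1 … (+20 more pairs).
All other pairs contribute 0.
Summing the contributions gives betweenness(Pablo) = 67/2.

67/2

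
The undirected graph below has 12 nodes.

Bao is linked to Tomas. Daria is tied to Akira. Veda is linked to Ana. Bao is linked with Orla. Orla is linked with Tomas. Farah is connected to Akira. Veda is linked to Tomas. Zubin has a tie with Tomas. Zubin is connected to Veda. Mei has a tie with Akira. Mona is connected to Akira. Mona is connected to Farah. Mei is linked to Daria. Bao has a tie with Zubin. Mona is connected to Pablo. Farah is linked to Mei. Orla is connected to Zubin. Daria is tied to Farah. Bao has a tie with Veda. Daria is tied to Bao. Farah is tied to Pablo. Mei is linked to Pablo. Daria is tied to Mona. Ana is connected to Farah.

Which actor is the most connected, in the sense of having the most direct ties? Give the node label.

Degrees — Akira:4, Ana:2, Bao:5, Daria:5, Farah:6, Mei:4, Mona:4, Orla:3, Pablo:3, Tomas:4, Veda:4, Zubin:4.
The maximum is 6, attained only by Farah.

Farah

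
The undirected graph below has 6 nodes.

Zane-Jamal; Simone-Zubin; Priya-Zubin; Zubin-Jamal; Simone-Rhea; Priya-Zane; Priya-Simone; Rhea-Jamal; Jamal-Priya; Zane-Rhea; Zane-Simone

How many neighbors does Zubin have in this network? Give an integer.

Zubin is directly tied to Jamal, Priya, and Simone. That is 3 neighbors, so the degree of Zubin is 3.

3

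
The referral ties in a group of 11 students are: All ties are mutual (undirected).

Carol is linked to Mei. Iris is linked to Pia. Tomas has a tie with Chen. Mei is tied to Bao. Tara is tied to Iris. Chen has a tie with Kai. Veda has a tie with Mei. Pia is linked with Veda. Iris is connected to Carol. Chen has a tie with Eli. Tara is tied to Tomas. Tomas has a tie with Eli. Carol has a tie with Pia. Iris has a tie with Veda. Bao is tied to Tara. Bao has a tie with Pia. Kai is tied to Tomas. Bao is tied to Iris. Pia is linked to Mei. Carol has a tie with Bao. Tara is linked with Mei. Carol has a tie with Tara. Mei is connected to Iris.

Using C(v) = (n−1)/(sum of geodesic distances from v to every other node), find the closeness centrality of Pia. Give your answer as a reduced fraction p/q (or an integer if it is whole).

5/11

Distances from Pia: Bao:1, Carol:1, Chen:4, Eli:4, Iris:1, Kai:4, Mei:1, Tara:2, Tomas:3, Veda:1. Sum = 22.
n = 11, so closeness = 10/22 = 5/11.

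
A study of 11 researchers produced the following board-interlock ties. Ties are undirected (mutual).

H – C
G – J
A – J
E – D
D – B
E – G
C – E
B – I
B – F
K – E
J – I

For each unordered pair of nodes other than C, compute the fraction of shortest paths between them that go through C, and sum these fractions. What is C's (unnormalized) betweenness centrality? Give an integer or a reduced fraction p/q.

Pairs whose geodesics pass through C — E–H: 1; B–H: 1; G–H: 1; K–H: 1; D–H: 1; A–H: 1; F–H: 1; I–H: 2/2; H–J: 1.
All other pairs contribute 0.
Summing the contributions gives betweenness(C) = 9.

9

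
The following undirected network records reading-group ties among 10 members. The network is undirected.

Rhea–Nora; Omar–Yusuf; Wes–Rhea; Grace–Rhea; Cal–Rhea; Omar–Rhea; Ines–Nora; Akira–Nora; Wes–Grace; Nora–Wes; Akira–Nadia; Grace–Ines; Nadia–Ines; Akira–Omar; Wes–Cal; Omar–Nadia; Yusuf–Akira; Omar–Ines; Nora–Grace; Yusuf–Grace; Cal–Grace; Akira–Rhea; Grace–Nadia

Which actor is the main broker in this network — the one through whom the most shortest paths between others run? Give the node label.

Grace

Unnormalized betweenness of each node: Akira:13/6, Cal:0, Grace:17/2, Ines:11/12, Nadia:5/6, Nora:23/12, Omar:13/6, Rhea:14/3, Wes:1/3, Yusuf:1/2.
Grace has the largest value, 17/2, making it the main broker — the node through which the most shortest paths run.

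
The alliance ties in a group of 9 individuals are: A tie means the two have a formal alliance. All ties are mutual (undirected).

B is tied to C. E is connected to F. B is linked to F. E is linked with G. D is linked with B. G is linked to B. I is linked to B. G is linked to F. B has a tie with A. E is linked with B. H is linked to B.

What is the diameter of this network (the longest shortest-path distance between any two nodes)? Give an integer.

2

Eccentricity of each node (its greatest distance to any other): A:2, B:1, C:2, D:2, E:2, F:2, G:2, H:2, I:2.
The maximum eccentricity is 2, realized for instance by the pair H–I via H – B – I. So the diameter is 2.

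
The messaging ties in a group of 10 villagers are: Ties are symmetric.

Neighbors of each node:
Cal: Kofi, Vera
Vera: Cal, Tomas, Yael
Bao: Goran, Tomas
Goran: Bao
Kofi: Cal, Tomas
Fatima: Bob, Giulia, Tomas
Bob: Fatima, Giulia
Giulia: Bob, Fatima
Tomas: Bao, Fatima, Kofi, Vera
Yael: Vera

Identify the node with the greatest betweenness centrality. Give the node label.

Tomas

Unnormalized betweenness of each node: Bao:8, Bob:0, Cal:1, Fatima:14, Giulia:0, Goran:0, Kofi:3, Tomas:27, Vera:11, Yael:0.
Tomas has the largest value, 27, making it the main broker — the node through which the most shortest paths run.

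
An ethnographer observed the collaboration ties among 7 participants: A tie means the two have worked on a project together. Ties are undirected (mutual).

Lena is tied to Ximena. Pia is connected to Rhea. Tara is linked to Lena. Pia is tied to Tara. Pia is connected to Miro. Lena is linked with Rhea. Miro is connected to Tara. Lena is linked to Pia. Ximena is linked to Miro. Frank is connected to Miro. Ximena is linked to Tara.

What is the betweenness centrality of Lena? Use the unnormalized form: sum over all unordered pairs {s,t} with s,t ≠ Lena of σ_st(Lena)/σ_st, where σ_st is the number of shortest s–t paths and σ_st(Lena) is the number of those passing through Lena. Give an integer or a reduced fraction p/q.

Pairs whose geodesics pass through Lena — Rhea–Ximena: 1; Rhea–Tara: 1/2; Ximena–Pia: 1/3.
All other pairs contribute 0.
Summing the contributions gives betweenness(Lena) = 11/6.

11/6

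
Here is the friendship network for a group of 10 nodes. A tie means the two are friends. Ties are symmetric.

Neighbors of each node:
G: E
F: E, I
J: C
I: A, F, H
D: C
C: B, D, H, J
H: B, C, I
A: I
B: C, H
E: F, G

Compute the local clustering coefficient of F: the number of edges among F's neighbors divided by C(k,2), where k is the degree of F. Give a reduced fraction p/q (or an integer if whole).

0

F's neighbors: E and I (k = 2).
Possible neighbor pairs: C(2,2) = 1. Edges among them: none → e = 0.
Clustering(F) = 0/1.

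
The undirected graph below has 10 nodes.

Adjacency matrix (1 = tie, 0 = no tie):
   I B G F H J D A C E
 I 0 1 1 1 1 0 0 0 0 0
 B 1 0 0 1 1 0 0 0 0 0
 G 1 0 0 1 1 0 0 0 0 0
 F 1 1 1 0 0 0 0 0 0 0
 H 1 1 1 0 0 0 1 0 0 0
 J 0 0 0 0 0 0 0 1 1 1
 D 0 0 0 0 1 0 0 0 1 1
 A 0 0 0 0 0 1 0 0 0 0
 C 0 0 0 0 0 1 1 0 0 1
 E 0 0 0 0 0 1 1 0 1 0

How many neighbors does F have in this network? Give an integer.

3

F is directly tied to B, G, and I. That is 3 neighbors, so the degree of F is 3.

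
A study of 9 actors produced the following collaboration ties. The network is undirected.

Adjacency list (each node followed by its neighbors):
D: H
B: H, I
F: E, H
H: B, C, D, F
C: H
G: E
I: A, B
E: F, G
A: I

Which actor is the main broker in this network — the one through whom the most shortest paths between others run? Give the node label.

H

Unnormalized betweenness of each node: A:0, B:12, C:0, D:0, E:7, F:12, G:0, H:22, I:7.
H has the largest value, 22, making it the main broker — the node through which the most shortest paths run.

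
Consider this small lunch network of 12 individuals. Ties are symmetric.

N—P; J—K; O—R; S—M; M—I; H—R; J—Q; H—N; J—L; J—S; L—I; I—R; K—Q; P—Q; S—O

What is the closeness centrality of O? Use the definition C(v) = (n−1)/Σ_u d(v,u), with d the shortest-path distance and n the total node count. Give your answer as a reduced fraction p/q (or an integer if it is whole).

Distances from O: H:2, I:2, J:2, K:3, L:3, M:2, N:3, P:4, Q:3, R:1, S:1. Sum = 26.
n = 12, so closeness = 11/26.

11/26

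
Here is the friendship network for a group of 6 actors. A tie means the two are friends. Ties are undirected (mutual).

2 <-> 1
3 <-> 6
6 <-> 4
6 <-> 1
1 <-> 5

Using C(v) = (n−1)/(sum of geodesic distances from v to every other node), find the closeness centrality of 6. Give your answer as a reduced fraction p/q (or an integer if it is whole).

Distances from 6: 1:1, 2:2, 3:1, 4:1, 5:2. Sum = 7.
n = 6, so closeness = 5/7.

5/7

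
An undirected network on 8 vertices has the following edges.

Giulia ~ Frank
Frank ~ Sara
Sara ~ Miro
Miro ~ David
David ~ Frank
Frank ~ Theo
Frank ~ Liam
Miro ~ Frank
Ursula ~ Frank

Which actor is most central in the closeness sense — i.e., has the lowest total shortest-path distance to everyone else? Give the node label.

Farness (sum of distances to all others) for each node — David:12, Frank:7, Giulia:13, Liam:13, Miro:11, Sara:12, Theo:13, Ursula:13.
The smallest farness is 7, for Frank, so Frank has the highest closeness.

Frank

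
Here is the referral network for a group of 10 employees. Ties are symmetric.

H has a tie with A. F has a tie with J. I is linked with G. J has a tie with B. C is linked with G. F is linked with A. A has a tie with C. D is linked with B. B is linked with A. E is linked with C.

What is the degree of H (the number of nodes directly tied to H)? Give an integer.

1

H is directly tied to A. That is 1 neighbor, so the degree of H is 1.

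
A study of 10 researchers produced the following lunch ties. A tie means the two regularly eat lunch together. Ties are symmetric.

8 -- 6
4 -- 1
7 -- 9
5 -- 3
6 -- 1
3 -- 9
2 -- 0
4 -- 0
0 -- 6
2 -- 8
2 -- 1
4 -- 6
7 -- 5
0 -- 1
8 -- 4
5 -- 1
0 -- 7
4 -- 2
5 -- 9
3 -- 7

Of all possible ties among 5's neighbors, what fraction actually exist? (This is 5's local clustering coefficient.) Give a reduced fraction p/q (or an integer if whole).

1/2

5's neighbors: 1, 3, 7, and 9 (k = 4).
Possible neighbor pairs: C(4,2) = 6. Edges among them: 3–7, 3–9, 7–9 → e = 3.
Clustering(5) = 3/6 = 1/2.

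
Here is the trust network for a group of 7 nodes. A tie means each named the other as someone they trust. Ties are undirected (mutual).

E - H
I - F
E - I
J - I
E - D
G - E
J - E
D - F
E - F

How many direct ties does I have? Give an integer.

3

I is directly tied to E, F, and J. That is 3 neighbors, so the degree of I is 3.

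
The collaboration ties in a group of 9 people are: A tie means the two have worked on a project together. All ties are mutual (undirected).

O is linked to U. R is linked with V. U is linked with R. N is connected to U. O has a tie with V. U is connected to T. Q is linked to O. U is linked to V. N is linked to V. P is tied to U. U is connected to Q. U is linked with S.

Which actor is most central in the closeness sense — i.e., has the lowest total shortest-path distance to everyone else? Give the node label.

U

Farness (sum of distances to all others) for each node — N:14, O:13, P:15, Q:14, R:14, S:15, T:15, U:8, V:12.
The smallest farness is 8, for U, so U has the highest closeness.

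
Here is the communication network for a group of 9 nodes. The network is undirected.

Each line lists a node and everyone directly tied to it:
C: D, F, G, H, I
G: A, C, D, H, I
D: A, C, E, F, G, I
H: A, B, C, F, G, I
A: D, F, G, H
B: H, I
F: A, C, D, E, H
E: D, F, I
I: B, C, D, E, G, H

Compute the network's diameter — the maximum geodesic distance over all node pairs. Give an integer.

2

Eccentricity of each node (its greatest distance to any other): A:2, B:2, C:2, D:2, E:2, F:2, G:2, H:2, I:2.
The maximum eccentricity is 2, realized for instance by the pair E–G via E – D – G. So the diameter is 2.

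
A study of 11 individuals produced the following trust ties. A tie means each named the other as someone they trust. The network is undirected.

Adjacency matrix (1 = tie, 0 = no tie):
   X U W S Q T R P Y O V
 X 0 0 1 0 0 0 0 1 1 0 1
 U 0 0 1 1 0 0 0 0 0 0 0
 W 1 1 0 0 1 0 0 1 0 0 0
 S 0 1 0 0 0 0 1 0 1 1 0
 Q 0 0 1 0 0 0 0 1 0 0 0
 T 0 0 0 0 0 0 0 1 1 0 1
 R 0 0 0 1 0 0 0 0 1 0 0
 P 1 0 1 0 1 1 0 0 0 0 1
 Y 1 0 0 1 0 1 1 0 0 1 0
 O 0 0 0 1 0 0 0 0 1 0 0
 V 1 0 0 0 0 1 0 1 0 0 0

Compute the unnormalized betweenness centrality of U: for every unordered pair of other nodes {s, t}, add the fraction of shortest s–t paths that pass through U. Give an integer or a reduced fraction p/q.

Pairs whose geodesics pass through U — W–S: 1; W–R: 1/2; W–O: 1/2; S–Q: 1; S–P: 1/3; Q–R: 1/4; Q–O: 1/4.
All other pairs contribute 0.
Summing the contributions gives betweenness(U) = 23/6.

23/6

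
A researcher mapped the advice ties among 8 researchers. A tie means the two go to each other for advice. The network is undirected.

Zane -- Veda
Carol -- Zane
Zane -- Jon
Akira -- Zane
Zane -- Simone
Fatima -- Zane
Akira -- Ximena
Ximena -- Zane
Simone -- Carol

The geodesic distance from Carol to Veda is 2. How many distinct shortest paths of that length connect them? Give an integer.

1

The shortest distance is 2, and the only length-2 path is Carol–Zane–Veda. So there is exactly 1 shortest path.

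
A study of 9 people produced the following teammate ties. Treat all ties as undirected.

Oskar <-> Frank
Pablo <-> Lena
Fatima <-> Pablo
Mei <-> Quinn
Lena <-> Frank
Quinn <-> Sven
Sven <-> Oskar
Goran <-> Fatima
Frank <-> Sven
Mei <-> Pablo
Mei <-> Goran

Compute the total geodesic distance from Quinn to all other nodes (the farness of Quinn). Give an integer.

Distances from Quinn: Fatima:3, Frank:2, Goran:2, Lena:3, Mei:1, Oskar:2, Pablo:2, Sven:1.
Sum = 3 + 2 + 2 + 3 + 1 + 2 + 2 + 1 = 16.

16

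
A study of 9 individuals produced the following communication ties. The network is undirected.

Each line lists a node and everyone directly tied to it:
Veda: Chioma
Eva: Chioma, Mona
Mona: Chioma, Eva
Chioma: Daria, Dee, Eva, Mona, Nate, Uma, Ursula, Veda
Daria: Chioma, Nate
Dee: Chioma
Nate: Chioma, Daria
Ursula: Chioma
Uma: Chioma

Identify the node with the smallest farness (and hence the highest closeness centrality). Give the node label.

Farness (sum of distances to all others) for each node — Chioma:8, Daria:14, Dee:15, Eva:14, Mona:14, Nate:14, Uma:15, Ursula:15, Veda:15.
The smallest farness is 8, for Chioma, so Chioma has the highest closeness.

Chioma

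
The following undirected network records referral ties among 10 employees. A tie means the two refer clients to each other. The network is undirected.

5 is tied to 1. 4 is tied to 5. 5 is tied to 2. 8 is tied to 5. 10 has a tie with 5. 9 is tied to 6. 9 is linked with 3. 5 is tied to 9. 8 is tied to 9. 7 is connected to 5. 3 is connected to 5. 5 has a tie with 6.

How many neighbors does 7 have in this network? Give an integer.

7 is directly tied to 5. That is 1 neighbor, so the degree of 7 is 1.

1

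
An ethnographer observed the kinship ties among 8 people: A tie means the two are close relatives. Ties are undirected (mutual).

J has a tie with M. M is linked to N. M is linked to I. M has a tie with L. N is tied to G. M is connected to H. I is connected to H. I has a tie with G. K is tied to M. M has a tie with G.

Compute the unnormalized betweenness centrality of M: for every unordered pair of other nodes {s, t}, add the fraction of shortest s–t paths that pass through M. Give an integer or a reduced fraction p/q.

Pairs whose geodesics pass through M — N–J: 1; N–L: 1; N–I: 1/2; N–K: 1; N–H: 1; J–G: 1; J–L: 1; J–I: 1; J–K: 1; J–H: 1; G–L: 1; G–K: 1; G–H: 1/2; L–I: 1 … (+4 more pairs).
All other pairs contribute 0.
Summing the contributions gives betweenness(M) = 17.

17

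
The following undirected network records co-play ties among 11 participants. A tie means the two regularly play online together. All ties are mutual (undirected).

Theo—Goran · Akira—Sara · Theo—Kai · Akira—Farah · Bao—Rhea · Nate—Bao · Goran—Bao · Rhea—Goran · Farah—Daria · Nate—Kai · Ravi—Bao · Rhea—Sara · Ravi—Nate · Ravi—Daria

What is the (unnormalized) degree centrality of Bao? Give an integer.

Bao is directly tied to Goran, Nate, Ravi, and Rhea. That is 4 neighbors, so the degree of Bao is 4.

4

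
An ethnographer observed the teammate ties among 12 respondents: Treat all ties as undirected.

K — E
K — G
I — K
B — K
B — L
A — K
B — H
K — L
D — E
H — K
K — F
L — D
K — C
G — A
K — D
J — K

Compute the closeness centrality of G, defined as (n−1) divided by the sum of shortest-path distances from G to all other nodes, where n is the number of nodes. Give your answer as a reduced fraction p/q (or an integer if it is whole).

11/20

Distances from G: A:1, B:2, C:2, D:2, E:2, F:2, H:2, I:2, J:2, K:1, L:2. Sum = 20.
n = 12, so closeness = 11/20.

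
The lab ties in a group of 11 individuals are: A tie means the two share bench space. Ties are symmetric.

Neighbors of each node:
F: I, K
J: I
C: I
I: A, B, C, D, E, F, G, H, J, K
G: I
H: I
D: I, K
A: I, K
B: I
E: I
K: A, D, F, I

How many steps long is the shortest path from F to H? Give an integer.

One shortest route is F – I – H, which uses 2 edges, and F and H are not directly tied, so nothing shorter exists. So d(F,H) = 2.

2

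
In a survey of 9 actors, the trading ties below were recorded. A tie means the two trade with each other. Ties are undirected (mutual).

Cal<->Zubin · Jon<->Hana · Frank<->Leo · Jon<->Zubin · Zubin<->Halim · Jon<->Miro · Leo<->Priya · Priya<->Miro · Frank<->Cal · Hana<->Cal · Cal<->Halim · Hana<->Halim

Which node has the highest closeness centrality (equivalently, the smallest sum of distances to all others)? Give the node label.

Cal

Farness (sum of distances to all others) for each node — Cal:14, Frank:16, Halim:17, Hana:15, Jon:15, Leo:18, Miro:17, Priya:19, Zubin:15.
The smallest farness is 14, for Cal, so Cal has the highest closeness.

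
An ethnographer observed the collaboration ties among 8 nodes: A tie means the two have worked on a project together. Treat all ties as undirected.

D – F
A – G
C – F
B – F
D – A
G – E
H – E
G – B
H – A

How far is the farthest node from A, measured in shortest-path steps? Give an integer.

Distances from A: B:2, C:3, D:1, E:2, F:2, G:1, H:1.
The largest is 3 (to C), so the eccentricity of A is 3.

3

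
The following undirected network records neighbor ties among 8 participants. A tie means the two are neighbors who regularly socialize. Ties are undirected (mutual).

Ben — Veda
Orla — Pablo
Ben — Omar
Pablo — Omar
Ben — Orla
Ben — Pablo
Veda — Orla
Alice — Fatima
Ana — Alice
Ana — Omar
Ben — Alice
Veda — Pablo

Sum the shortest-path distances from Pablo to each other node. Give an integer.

Distances from Pablo: Alice:2, Ana:2, Ben:1, Fatima:3, Omar:1, Orla:1, Veda:1.
Sum = 2 + 2 + 1 + 3 + 1 + 1 + 1 = 11.

11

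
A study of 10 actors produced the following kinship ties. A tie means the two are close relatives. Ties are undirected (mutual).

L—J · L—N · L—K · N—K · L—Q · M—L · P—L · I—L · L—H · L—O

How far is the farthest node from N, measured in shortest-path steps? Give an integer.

Distances from N: H:2, I:2, J:2, K:1, L:1, M:2, O:2, P:2, Q:2.
The largest is 2 (to Q, J, M, I, O, H, and P), so the eccentricity of N is 2.

2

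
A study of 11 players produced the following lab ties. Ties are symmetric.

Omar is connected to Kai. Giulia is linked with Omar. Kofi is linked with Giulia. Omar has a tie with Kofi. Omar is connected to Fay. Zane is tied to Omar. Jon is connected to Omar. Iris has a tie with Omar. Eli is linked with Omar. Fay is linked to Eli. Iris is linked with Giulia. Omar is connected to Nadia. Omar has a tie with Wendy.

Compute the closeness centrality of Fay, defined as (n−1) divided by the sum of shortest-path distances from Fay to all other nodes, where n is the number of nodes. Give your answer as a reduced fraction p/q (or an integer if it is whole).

5/9

Distances from Fay: Eli:1, Giulia:2, Iris:2, Jon:2, Kai:2, Kofi:2, Nadia:2, Omar:1, Wendy:2, Zane:2. Sum = 18.
n = 11, so closeness = 10/18 = 5/9.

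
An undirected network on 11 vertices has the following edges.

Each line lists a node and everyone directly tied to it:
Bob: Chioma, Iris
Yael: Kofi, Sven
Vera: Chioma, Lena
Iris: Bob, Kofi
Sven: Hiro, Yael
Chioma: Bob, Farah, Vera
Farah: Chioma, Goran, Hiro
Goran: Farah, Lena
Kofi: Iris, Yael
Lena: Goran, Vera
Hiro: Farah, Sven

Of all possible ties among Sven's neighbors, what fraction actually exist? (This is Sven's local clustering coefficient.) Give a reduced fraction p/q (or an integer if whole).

0

Sven's neighbors: Hiro and Yael (k = 2).
Possible neighbor pairs: C(2,2) = 1. Edges among them: none → e = 0.
Clustering(Sven) = 0/1.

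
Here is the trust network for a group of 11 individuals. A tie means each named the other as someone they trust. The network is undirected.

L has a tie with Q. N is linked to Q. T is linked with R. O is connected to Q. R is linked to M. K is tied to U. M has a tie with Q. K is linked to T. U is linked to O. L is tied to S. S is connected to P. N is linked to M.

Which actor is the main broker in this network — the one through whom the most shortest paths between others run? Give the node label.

Unnormalized betweenness of each node: K:3, L:16, M:23/2, N:0, O:21/2, P:0, Q:53/2, R:15/2, S:9, T:7/2, U:13/2.
Q has the largest value, 53/2, making it the main broker — the node through which the most shortest paths run.

Q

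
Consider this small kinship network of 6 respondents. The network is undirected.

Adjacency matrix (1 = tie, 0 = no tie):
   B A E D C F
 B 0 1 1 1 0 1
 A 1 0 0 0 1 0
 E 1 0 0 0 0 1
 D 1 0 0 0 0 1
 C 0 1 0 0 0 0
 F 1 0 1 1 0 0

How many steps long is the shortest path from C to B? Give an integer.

2

One shortest route is C – A – B, which uses 2 edges, and C and B are not directly tied, so nothing shorter exists. So d(C,B) = 2.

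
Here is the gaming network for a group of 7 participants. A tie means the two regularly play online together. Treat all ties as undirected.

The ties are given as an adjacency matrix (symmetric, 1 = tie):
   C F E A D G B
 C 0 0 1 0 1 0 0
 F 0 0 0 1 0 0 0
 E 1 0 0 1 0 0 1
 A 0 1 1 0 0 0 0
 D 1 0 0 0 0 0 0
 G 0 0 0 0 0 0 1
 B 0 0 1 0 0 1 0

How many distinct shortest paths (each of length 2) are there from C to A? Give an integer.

The shortest distance is 2, and the only length-2 path is C–E–A. So there is exactly 1 shortest path.

1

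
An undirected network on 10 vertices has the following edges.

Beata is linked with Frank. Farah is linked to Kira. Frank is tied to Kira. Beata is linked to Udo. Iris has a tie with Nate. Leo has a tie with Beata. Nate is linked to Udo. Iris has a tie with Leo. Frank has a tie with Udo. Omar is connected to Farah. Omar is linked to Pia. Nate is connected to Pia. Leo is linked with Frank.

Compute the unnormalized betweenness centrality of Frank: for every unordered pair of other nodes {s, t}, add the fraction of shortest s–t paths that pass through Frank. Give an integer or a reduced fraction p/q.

Pairs whose geodesics pass through Frank — Beata–Omar: 1/2; Beata–Farah: 1; Beata–Kira: 1; Leo–Omar: 1/2; Leo–Farah: 1; Leo–Kira: 1; Leo–Udo: 1/2; Iris–Farah: 1/2; Iris–Kira: 1; Nate–Kira: 1; Farah–Udo: 1; Kira–Udo: 1.
All other pairs contribute 0.
Summing the contributions gives betweenness(Frank) = 10.

10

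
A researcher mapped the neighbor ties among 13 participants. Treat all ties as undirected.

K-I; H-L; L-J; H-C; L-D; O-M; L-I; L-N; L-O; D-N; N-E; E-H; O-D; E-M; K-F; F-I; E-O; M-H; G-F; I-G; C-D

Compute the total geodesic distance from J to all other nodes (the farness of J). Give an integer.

Distances from J: C:3, D:2, E:3, F:3, G:3, H:2, I:2, K:3, L:1, M:3, N:2, O:2.
Sum = 3 + 2 + 3 + 3 + 3 + 2 + 2 + 3 + 1 + 3 + 2 + 2 = 29.

29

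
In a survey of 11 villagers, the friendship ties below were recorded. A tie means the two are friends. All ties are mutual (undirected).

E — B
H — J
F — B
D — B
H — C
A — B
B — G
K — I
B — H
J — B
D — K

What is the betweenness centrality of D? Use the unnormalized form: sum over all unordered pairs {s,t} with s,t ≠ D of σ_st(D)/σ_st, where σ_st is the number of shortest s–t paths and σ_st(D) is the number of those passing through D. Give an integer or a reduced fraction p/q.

16

Pairs whose geodesics pass through D — J–I: 1; J–K: 1; A–I: 1; A–K: 1; I–H: 1; I–C: 1; I–B: 1; I–G: 1; I–E: 1; I–F: 1; H–K: 1; C–K: 1; K–B: 1; K–G: 1 … (+2 more pairs).
All other pairs contribute 0.
Summing the contributions gives betweenness(D) = 16.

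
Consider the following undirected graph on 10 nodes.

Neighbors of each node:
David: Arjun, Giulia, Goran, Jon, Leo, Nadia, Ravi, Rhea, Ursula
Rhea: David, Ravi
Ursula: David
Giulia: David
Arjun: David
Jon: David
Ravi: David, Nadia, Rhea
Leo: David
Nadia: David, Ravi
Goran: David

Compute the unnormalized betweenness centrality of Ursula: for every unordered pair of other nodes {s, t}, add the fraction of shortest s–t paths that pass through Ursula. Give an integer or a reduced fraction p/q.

No shortest path between any pair of other nodes passes through Ursula.
Summing the contributions gives betweenness(Ursula) = 0.

0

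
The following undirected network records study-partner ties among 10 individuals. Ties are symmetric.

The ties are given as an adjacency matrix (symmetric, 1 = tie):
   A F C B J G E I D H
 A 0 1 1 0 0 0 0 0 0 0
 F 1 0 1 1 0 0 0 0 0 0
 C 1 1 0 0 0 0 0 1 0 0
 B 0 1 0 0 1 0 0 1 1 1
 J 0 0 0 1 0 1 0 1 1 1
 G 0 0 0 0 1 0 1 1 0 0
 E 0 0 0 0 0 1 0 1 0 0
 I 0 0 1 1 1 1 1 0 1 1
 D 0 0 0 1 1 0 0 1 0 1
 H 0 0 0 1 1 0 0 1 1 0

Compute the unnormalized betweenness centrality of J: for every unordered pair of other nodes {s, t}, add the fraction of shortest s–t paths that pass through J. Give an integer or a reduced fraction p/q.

Pairs whose geodesics pass through J — F–G: 1/3; B–G: 1/2; G–D: 1/2; G–H: 1/2.
All other pairs contribute 0.
Summing the contributions gives betweenness(J) = 11/6.

11/6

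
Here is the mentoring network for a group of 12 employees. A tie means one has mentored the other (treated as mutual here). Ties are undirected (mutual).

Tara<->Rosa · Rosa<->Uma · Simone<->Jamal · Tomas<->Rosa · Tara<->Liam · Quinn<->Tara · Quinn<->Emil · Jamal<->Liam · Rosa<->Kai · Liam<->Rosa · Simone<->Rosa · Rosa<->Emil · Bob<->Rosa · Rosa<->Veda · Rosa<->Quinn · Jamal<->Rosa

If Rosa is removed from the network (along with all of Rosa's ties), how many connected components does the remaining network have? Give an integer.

6

Without Rosa, the remaining ties split the others into: {Tomas}; {Emil, Jamal, Liam, Quinn, Simone, Tara}; {Veda}; {Uma}; {Kai}; {Bob}.
That's 6 separate components.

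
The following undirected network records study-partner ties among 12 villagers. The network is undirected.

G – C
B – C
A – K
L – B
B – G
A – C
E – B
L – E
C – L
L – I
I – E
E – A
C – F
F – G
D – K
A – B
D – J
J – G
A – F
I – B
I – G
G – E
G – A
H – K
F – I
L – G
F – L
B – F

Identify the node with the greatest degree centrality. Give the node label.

Degrees — A:6, B:7, C:5, D:2, E:5, F:6, G:8, H:1, I:5, J:2, K:3, L:6.
The maximum is 8, attained only by G.

G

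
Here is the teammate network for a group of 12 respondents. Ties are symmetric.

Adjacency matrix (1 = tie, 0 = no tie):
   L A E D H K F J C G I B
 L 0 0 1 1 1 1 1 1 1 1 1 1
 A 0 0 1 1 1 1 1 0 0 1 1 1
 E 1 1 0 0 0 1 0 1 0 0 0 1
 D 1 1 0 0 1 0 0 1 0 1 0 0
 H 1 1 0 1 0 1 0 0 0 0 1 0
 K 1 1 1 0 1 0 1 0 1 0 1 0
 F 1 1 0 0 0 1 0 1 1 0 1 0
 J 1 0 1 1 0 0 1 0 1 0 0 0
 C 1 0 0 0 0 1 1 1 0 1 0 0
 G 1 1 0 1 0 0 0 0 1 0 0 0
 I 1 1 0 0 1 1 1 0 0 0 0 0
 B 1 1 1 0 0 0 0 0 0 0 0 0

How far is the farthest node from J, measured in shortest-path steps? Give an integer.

Distances from J: A:2, B:2, C:1, D:1, E:1, F:1, G:2, H:2, I:2, K:2, L:1.
The largest is 2 (to H, K, G, I, B, and A), so the eccentricity of J is 2.

2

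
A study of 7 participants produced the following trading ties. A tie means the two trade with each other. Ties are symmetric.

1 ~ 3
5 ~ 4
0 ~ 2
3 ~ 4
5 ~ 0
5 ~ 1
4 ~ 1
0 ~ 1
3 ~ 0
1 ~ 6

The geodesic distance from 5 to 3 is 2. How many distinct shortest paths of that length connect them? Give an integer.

The shortest distance is 2. The length-2 paths are: 5–1–3; 5–4–3; 5–0–3.
That gives 3 distinct shortest paths.

3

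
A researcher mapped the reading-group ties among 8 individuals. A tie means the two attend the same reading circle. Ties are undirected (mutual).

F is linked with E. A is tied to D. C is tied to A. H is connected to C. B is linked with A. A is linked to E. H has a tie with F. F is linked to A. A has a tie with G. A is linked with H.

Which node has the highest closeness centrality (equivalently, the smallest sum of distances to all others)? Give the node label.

Farness (sum of distances to all others) for each node — A:7, B:13, C:12, D:13, E:12, F:11, G:13, H:11.
The smallest farness is 7, for A, so A has the highest closeness.

A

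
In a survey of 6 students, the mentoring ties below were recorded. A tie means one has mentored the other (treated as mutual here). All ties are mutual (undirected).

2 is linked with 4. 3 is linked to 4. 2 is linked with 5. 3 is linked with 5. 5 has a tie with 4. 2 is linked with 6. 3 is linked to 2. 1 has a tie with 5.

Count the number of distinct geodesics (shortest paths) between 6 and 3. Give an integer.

1

The shortest distance is 2, and the only length-2 path is 6–2–3. So there is exactly 1 shortest path.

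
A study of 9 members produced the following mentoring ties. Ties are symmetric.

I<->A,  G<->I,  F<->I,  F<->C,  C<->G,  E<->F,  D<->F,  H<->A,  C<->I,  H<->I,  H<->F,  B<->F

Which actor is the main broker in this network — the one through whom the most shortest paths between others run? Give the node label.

Unnormalized betweenness of each node: A:0, B:0, C:2, D:0, E:0, F:37/2, G:0, H:2, I:15/2.
F has the largest value, 37/2, making it the main broker — the node through which the most shortest paths run.

F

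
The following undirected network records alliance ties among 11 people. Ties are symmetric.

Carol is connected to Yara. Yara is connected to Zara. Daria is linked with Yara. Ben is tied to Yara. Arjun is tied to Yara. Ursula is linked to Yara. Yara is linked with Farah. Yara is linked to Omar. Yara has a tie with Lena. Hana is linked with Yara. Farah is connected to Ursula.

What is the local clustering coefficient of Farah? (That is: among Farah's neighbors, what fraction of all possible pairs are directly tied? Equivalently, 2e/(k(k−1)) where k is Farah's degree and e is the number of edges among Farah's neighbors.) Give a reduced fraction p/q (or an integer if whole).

1

Farah's neighbors: Ursula and Yara (k = 2).
Possible neighbor pairs: C(2,2) = 1. Edges among them: Ursula–Yara → e = 1.
Clustering(Farah) = 1/1.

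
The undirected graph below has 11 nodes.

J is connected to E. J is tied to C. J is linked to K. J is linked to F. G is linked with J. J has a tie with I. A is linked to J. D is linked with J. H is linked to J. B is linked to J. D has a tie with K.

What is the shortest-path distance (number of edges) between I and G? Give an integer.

One shortest route is I – J – G, which uses 2 edges, and I and G are not directly tied, so nothing shorter exists. So d(I,G) = 2.

2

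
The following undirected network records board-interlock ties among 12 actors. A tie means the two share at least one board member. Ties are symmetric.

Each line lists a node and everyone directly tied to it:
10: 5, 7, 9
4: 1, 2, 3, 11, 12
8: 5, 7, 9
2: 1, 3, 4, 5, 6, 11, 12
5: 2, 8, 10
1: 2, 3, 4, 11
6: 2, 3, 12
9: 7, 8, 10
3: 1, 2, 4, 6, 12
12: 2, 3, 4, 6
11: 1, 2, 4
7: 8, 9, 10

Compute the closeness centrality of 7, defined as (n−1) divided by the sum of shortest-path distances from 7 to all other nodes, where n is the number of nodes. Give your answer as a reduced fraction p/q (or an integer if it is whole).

11/32

Distances from 7: 1:4, 2:3, 3:4, 4:4, 5:2, 6:4, 8:1, 9:1, 10:1, 11:4, 12:4. Sum = 32.
n = 12, so closeness = 11/32.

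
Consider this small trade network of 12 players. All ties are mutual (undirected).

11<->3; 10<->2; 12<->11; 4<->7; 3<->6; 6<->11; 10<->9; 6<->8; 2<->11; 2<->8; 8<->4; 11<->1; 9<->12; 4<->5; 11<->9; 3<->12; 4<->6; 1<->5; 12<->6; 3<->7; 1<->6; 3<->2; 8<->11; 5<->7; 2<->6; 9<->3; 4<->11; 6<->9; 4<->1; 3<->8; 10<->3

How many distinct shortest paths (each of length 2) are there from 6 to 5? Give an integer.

2

The shortest distance is 2. The length-2 paths are: 6–1–5; 6–4–5.
That gives 2 distinct shortest paths.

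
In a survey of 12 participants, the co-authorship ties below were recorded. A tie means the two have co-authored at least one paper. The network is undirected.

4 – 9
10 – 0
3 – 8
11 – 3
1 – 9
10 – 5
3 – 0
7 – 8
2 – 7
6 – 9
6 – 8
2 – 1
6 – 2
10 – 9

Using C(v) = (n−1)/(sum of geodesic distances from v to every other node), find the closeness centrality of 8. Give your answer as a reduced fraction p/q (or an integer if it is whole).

Distances from 8: 0:2, 1:3, 2:2, 3:1, 4:3, 5:4, 6:1, 7:1, 9:2, 10:3, 11:2. Sum = 24.
n = 12, so closeness = 11/24.

11/24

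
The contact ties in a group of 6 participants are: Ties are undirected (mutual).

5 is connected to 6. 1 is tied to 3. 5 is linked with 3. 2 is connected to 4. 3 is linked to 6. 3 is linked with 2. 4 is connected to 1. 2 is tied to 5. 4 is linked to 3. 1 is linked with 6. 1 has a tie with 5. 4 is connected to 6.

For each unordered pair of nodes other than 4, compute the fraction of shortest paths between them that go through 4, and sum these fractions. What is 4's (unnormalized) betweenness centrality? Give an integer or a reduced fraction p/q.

Pairs whose geodesics pass through 4 — 1–2: 1/3; 6–2: 1/3.
All other pairs contribute 0.
Summing the contributions gives betweenness(4) = 2/3.

2/3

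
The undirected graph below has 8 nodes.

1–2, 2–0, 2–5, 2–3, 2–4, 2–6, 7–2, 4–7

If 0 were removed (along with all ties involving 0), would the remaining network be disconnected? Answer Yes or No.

No

Even without 0, every remaining node can still reach every other (the residual graph is connected), so 0 is not a cut vertex.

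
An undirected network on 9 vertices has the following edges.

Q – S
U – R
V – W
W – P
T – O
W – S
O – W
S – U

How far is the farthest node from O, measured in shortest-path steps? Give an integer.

4

Distances from O: P:2, Q:3, R:4, S:2, T:1, U:3, V:2, W:1.
The largest is 4 (to R), so the eccentricity of O is 4.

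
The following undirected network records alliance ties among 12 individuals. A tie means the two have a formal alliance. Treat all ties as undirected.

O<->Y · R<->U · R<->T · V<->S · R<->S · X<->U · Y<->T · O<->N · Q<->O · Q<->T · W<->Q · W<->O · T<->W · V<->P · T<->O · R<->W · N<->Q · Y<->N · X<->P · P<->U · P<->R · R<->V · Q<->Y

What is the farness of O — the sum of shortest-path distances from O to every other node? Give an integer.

Distances from O: N:1, P:3, Q:1, R:2, S:3, T:1, U:3, V:3, W:1, X:4, Y:1.
Sum = 1 + 3 + 1 + 2 + 3 + 1 + 3 + 3 + 1 + 4 + 1 = 23.

23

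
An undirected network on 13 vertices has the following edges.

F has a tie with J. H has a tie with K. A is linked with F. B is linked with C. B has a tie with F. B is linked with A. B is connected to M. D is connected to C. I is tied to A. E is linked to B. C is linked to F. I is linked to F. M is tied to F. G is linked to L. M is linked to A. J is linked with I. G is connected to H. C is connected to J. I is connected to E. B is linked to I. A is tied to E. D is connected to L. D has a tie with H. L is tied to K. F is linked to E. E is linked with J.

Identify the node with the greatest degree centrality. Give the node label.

F

Degrees — A:5, B:6, C:4, D:3, E:5, F:7, G:2, H:3, I:5, J:4, K:2, L:3, M:3.
The maximum is 7, attained only by F.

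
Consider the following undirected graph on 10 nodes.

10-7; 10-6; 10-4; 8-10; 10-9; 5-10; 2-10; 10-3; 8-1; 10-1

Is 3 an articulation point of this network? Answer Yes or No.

Even without 3, every remaining node can still reach every other (the residual graph is connected), so 3 is not a cut vertex.

No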